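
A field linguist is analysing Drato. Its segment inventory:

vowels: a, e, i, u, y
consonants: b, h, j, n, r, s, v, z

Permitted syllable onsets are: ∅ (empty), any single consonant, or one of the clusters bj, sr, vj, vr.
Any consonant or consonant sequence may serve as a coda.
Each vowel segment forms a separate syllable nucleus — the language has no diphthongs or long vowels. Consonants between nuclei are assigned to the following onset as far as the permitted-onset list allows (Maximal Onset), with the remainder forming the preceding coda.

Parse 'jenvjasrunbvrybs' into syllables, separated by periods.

jen.vja.srunb.vrybs

Vowels present: e, a, u, y; each is a nucleus, giving 4 syllables.
Between /e/ (V1) and /a/ (V2): /nvj/; trying suffixes from longest down, /vj/ is the first permitted one, so coda /n/ | onset /vj/.
Between /a/ (V2) and /u/ (V3): /sr/ — entire cluster is a permitted onset → onset /sr/, coda ∅.
Between /u/ (V3) and /y/ (V4): /nbvr/; trying suffixes from longest down, /vr/ is the first permitted one, so coda /nb/ | onset /vr/.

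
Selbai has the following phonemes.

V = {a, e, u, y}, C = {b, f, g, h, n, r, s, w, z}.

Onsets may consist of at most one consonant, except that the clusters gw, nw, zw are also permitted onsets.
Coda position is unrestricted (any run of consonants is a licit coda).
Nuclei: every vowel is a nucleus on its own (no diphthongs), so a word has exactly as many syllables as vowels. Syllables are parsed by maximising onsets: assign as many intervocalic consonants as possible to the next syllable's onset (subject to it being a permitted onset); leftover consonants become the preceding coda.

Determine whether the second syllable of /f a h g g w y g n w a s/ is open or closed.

closed

Nuclei (vowels): a, y, a → 3 syllables.
/a…y/ gap (V1→V2): /hggw/; trying suffixes from longest down, /gw/ is the first permitted one, so coda /hg/ | onset /gw/.
/y…a/ gap (V2→V3): /gnw/ — longest licit onset from the right is /nw/, leaving /g/ as coda.
Syllabification: fahg.gwyg.nwas.
Syllable 2 is /gwyg/ with coda /g/, so it is closed.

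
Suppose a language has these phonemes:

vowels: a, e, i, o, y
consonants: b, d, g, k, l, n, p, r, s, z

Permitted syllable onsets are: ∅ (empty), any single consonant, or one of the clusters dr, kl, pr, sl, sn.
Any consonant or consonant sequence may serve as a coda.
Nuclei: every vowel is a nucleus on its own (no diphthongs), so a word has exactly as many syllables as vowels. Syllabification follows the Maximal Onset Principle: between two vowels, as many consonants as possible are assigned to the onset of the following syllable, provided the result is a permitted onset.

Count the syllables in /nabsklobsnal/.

3

The vowels are a, o, a — 3 nuclei, so 3 syllables.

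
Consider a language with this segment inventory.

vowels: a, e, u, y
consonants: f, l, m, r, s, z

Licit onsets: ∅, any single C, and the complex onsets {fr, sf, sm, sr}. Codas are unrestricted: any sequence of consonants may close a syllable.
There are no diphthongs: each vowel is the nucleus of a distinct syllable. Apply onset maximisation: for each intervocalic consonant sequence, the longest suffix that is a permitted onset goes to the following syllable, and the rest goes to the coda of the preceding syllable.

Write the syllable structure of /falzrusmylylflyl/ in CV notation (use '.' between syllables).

CVCC.CV.CCV.CVCC.CVC

Nuclei (vowels): a, u, y, y, y → 5 syllables.
σ1/σ2 boundary: cluster /lzr/ — the longest permitted-onset suffix is /r/; onset = /r/, preceding coda = /lz/.
σ2/σ3 boundary: cluster /sm/ — /sm/ is itself a permitted onset, so the whole cluster goes right; preceding coda = ∅.
σ3/σ4 boundary: just /l/ — single C goes to the following onset.
σ4/σ5 boundary: /lfl/; trying suffixes from longest down, /l/ is the first permitted one, so coda /lf/ | onset /l/.
So the parse is falz.ru.smy.lylf.lyl.
Mapping each syllable to C/V: /falz/ → CVCC, /ru/ → CV, /smy/ → CCV, /lylf/ → CVCC, /lyl/ → CVC.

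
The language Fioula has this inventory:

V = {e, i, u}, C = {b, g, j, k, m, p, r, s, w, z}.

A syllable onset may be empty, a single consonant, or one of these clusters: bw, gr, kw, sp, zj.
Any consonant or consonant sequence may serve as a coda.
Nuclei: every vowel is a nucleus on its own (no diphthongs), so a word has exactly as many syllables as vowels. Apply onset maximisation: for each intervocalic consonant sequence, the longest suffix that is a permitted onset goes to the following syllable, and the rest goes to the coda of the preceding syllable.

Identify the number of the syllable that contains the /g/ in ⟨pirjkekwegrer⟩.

Vowels present: i, e, e, e; each is a nucleus, giving 4 syllables.
Between /i/ (V1) and /e/ (V2): /rjk/ splits as /rj/ + /k/ (/k/ is the longest suffix that is a licit onset).
Between /e/ (V2) and /e/ (V3): /kw/ — entire cluster is a permitted onset → onset /kw/, coda ∅.
Between /e/ (V3) and /e/ (V4): cluster /gr/ — /gr/ is itself a permitted onset, so the whole cluster goes right; preceding coda = ∅.
So the parse is pirj.ke.kwe.grer.
The /g/ is in the onset of syllable 4 (/grer/).

4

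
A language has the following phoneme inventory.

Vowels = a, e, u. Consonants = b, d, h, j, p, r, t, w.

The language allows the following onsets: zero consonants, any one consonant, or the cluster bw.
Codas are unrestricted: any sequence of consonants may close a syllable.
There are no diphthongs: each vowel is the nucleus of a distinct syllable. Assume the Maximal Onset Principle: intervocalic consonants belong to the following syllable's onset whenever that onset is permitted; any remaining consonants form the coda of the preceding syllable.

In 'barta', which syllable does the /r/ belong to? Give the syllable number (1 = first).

Nuclei (vowels): a, a → 2 syllables.
V1 /a/ – V2 /a/: /rt/ splits as /r/ + /t/ (/t/ is the longest suffix that is a licit onset).
Syllabification: bar.ta.
The /r/ is in the coda of syllable 1 (/bar/).

1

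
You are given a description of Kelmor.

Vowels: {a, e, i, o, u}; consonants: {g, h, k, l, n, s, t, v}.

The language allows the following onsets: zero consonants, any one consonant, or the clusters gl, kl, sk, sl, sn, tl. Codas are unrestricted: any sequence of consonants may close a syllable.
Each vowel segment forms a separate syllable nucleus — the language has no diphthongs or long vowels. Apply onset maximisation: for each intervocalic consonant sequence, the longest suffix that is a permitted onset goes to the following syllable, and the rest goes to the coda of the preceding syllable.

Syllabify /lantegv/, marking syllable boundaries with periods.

lan.tegv

Nuclei (vowels): a, e → 2 syllables.
Between /a/ (V1) and /e/ (V2): /nt/ — longest licit onset from the right is /t/, leaving /n/ as coda.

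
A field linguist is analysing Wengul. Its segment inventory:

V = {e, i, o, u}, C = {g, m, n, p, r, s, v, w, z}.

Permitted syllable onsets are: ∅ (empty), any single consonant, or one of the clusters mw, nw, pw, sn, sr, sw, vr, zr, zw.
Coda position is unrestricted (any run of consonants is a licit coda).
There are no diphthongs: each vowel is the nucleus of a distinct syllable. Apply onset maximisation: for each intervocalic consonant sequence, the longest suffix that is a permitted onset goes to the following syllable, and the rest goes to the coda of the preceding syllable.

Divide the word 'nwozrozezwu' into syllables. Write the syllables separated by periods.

The vowels are o, o, e, u — 4 nuclei, so 4 syllables.
Between /o/ (V1) and /o/ (V2): /zr/ is a licit onset in full, so it all attaches to the next syllable.
Between /o/ (V2) and /e/ (V3): /z/ → onset of the next syllable (single consonants are always licit onsets).
Between /e/ (V3) and /u/ (V4): /zw/ — entire cluster is a permitted onset → onset /zw/, coda ∅.

nwo.zro.ze.zwu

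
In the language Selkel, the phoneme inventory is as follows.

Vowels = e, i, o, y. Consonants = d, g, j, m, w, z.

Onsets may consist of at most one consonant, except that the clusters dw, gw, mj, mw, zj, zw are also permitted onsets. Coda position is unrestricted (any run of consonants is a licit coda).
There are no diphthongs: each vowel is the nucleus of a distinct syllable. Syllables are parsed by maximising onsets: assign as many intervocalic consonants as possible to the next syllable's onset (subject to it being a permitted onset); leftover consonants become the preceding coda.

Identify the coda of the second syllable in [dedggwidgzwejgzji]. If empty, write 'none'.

dg

Vowels present: e, i, e, i; each is a nucleus, giving 4 syllables.
Between /e/ (V1) and /i/ (V2): /dggw/ splits as /dg/ + /gw/ (/gw/ is the longest suffix that is a licit onset).
Between /i/ (V2) and /e/ (V3): /dgzw/; trying suffixes from longest down, /zw/ is the first permitted one, so coda /dg/ | onset /zw/.
Between /e/ (V3) and /i/ (V4): /jgzj/ splits as /jg/ + /zj/ (/zj/ is the longest suffix that is a licit onset).
Syllabification: dedg.gwidg.zwejg.zji.
Syllable 2 is /gwidg/: onset /gw/, nucleus /i/, coda /dg/.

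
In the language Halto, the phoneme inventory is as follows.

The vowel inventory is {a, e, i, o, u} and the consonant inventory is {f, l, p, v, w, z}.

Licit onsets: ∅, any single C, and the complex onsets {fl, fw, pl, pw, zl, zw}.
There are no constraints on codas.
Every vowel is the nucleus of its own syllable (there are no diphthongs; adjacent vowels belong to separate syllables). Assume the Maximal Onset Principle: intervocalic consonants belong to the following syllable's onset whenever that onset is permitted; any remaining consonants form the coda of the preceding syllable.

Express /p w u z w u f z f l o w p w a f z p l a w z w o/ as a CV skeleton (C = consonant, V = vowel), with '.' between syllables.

CCV.CCVCC.CCVC.CCVCC.CCVC.CCV

The vowels are u, u, o, a, a, o — 6 nuclei, so 6 syllables.
/u…u/ gap (V1→V2): /zw/ is a licit onset in full, so it all attaches to the next syllable.
/u…o/ gap (V2→V3): /fzfl/; trying suffixes from longest down, /fl/ is the first permitted one, so coda /fz/ | onset /fl/.
/o…a/ gap (V3→V4): /wpw/ — longest licit onset from the right is /pw/, leaving /w/ as coda.
/a…a/ gap (V4→V5): /fzpl/ — longest licit onset from the right is /pl/, leaving /fz/ as coda.
/a…o/ gap (V5→V6): /wzw/ splits as /w/ + /zw/ (/zw/ is the longest suffix that is a licit onset).
Syllabification: pwu.zwufz.flow.pwafz.plaw.zwo.
Mapping each syllable to C/V: /pwu/ → CCV, /zwufz/ → CCVCC, /flow/ → CCVC, /pwafz/ → CCVCC, /plaw/ → CCVC, /zwo/ → CCV.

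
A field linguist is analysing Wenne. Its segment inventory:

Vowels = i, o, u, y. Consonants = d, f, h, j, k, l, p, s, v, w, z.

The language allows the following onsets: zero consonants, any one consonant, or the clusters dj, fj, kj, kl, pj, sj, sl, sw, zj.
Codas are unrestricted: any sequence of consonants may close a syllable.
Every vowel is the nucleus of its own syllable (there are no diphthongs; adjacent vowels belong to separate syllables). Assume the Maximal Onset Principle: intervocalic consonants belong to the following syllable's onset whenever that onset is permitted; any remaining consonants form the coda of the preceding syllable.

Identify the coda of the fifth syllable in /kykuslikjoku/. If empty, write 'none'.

none

The vowels are y, u, i, o, u — 5 nuclei, so 5 syllables.
σ1/σ2 boundary: just /k/ — single C goes to the following onset.
σ2/σ3 boundary: /sl/ — entire cluster is a permitted onset → onset /sl/, coda ∅.
σ3/σ4 boundary: /kj/ — entire cluster is a permitted onset → onset /kj/, coda ∅.
σ4/σ5 boundary: just /k/ — single C goes to the following onset.
Putting it together: ky.ku.sli.kjo.ku.
Syllable 5 is /ku/: onset /k/, nucleus /u/, coda ∅.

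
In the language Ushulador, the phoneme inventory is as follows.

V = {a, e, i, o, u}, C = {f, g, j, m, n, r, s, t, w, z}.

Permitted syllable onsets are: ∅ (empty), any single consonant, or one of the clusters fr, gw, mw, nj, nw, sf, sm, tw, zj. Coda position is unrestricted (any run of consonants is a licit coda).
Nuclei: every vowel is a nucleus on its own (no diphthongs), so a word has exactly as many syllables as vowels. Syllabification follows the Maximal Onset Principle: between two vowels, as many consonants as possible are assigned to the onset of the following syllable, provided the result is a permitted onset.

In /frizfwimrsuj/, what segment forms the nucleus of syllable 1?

i

The vowels are i, i, u — 3 nuclei, so 3 syllables.
The first nucleus (vowel 1 from the left) is /i/.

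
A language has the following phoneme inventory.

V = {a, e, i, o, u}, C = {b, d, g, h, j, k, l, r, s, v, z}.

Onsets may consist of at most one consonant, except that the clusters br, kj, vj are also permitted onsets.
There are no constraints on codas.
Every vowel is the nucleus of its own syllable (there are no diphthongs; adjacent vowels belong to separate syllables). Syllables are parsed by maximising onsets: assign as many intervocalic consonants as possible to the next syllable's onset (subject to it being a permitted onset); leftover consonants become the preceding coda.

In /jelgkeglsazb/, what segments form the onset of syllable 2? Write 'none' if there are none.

Vowels present: e, e, a; each is a nucleus, giving 3 syllables.
/e…e/ gap (V1→V2): /lgk/ splits as /lg/ + /k/ (/k/ is the longest suffix that is a licit onset).
/e…a/ gap (V2→V3): /gls/ — longest licit onset from the right is /s/, leaving /gl/ as coda.
Putting it together: jelg.kegl.sazb.
Syllable 2 is /kegl/: onset /k/, nucleus /e/, coda /gl/.

k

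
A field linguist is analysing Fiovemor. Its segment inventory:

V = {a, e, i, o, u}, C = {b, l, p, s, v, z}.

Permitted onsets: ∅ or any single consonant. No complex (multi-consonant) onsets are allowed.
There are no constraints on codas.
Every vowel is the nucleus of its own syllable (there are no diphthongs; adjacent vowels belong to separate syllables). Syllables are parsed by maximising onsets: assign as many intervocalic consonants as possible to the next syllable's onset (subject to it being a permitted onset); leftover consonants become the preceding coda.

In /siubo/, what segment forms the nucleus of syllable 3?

o

Nuclei (vowels): i, u, o → 3 syllables.
The third nucleus (vowel 3 from the left) is /o/.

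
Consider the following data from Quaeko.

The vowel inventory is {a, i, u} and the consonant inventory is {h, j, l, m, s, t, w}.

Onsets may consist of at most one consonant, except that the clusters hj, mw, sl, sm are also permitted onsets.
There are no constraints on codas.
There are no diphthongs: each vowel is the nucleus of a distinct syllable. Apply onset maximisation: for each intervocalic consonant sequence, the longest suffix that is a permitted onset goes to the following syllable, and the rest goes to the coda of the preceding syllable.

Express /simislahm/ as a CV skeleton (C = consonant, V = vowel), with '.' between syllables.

CV.CV.CCVCC

Nuclei (vowels): i, i, a → 3 syllables.
σ1/σ2 boundary: just /m/ — single C goes to the following onset.
σ2/σ3 boundary: cluster /sl/ — /sl/ is itself a permitted onset, so the whole cluster goes right; preceding coda = ∅.
So the parse is si.mi.slahm.
Mapping each syllable to C/V: /si/ → CV, /mi/ → CV, /slahm/ → CCVCC.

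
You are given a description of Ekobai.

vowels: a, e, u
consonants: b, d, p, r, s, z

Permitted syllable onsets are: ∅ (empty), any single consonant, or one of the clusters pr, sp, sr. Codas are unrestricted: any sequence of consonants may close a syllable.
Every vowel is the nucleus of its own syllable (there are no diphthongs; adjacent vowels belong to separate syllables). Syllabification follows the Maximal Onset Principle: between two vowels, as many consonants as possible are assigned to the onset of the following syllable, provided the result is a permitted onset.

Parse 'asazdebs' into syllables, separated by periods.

a.saz.debs

The vowels are a, a, e — 3 nuclei, so 3 syllables.
σ1/σ2 boundary: /s/ → onset of the next syllable (single consonants are always licit onsets).
σ2/σ3 boundary: cluster /zd/ — the longest permitted-onset suffix is /d/; onset = /d/, preceding coda = /z/.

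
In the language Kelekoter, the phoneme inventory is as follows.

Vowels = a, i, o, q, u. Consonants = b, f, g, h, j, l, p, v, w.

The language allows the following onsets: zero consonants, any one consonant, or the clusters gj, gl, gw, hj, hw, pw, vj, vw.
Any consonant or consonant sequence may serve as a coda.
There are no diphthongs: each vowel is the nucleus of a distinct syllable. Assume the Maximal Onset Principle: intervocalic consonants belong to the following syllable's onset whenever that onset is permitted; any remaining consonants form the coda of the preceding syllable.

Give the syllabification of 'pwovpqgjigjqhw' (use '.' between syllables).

Vowels present: o, q, i, q; each is a nucleus, giving 4 syllables.
Between /o/ (V1) and /q/ (V2): /vp/; trying suffixes from longest down, /p/ is the first permitted one, so coda /v/ | onset /p/.
Between /q/ (V2) and /i/ (V3): cluster /gj/ — /gj/ is itself a permitted onset, so the whole cluster goes right; preceding coda = ∅.
Between /i/ (V3) and /q/ (V4): cluster /gj/ — /gj/ is itself a permitted onset, so the whole cluster goes right; preceding coda = ∅.

pwov.pq.gji.gjqhw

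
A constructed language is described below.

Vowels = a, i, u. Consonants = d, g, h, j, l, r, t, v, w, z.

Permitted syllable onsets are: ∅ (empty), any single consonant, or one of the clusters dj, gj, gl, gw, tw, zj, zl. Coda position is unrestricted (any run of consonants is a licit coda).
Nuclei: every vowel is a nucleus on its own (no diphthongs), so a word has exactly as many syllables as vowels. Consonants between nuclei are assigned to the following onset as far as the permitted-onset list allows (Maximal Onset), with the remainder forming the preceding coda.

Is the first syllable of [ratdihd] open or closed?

closed

Vowels present: a, i; each is a nucleus, giving 2 syllables.
/a…i/ gap (V1→V2): /td/; trying suffixes from longest down, /d/ is the first permitted one, so coda /t/ | onset /d/.
Syllabification: rat.dihd.
Syllable 1 is /rat/ with coda /t/, so it is closed.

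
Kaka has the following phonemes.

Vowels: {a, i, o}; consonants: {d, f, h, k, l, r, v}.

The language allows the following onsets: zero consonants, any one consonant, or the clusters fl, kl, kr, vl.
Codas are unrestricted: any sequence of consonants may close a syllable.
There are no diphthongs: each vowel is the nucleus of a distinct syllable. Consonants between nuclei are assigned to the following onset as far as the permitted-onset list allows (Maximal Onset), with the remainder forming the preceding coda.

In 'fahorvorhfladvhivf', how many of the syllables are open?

1

Vowels present: a, o, o, a, i; each is a nucleus, giving 5 syllables.
/a…o/ gap (V1→V2): just /h/ — single C goes to the following onset.
/o…o/ gap (V2→V3): /rv/ splits as /r/ + /v/ (/v/ is the longest suffix that is a licit onset).
/o…a/ gap (V3→V4): cluster /rhfl/ — the longest permitted-onset suffix is /fl/; onset = /fl/, preceding coda = /rh/.
/a…i/ gap (V4→V5): cluster /dvh/ — the longest permitted-onset suffix is /h/; onset = /h/, preceding coda = /dv/.
Syllabification: fa.hor.vorh.fladv.hivf.
Classifying each syllable: /fa/ (open), /hor/ (closed), /vorh/ (closed), /fladv/ (closed), /hivf/ (closed).
Open syllables: 1.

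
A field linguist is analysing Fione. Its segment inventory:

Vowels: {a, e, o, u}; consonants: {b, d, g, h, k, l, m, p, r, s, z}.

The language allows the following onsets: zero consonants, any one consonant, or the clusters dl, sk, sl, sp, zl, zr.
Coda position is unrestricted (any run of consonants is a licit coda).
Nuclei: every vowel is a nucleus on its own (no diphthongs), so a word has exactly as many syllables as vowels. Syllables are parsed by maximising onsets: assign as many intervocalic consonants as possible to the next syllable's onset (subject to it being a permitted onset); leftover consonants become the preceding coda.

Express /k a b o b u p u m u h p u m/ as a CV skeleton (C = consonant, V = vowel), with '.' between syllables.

Nuclei (vowels): a, o, u, u, u, u → 6 syllables.
σ1/σ2 boundary: /b/ is a single consonant, so it becomes the next onset.
σ2/σ3 boundary: /b/ is a single consonant, so it becomes the next onset.
σ3/σ4 boundary: /p/ is a single consonant, so it becomes the next onset.
σ4/σ5 boundary: /m/ is a single consonant, so it becomes the next onset.
σ5/σ6 boundary: /hp/ splits as /h/ + /p/ (/p/ is the longest suffix that is a licit onset).
Putting it together: ka.bo.bu.pu.muh.pum.
Mapping each syllable to C/V: /ka/ → CV, /bo/ → CV, /bu/ → CV, /pu/ → CV, /muh/ → CVC, /pum/ → CVC.

CV.CV.CV.CV.CVC.CVC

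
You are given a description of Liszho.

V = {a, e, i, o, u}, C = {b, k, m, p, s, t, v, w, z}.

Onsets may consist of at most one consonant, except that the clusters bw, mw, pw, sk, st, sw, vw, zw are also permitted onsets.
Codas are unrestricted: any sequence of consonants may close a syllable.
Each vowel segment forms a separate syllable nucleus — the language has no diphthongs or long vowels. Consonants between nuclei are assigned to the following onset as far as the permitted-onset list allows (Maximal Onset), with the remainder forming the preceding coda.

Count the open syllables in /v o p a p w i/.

3

Vowels present: o, a, i; each is a nucleus, giving 3 syllables.
/o…a/ gap (V1→V2): /p/ → onset of the next syllable (single consonants are always licit onsets).
/a…i/ gap (V2→V3): /pw/ is a licit onset in full, so it all attaches to the next syllable.
Putting it together: vo.pa.pwi.
Classifying each syllable: /vo/ (open), /pa/ (open), /pwi/ (open).
Open syllables: 3.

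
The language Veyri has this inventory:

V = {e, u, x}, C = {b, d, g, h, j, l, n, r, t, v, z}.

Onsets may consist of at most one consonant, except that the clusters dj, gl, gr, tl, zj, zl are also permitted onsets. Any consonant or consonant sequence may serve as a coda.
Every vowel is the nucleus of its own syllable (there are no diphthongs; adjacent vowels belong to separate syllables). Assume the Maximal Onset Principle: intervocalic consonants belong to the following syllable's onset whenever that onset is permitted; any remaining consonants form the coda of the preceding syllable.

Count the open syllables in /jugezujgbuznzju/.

Nuclei (vowels): u, e, u, u, u → 5 syllables.
V1 /u/ – V2 /e/: /g/ is a single consonant, so it becomes the next onset.
V2 /e/ – V3 /u/: /z/ → onset of the next syllable (single consonants are always licit onsets).
V3 /u/ – V4 /u/: /jgb/ splits as /jg/ + /b/ (/b/ is the longest suffix that is a licit onset).
V4 /u/ – V5 /u/: cluster /znzj/ — the longest permitted-onset suffix is /zj/; onset = /zj/, preceding coda = /zn/.
Result: ju.ge.zujg.buzn.zju.
Classifying each syllable: /ju/ (open), /ge/ (open), /zujg/ (closed), /buzn/ (closed), /zju/ (open).
Open syllables: 3.

3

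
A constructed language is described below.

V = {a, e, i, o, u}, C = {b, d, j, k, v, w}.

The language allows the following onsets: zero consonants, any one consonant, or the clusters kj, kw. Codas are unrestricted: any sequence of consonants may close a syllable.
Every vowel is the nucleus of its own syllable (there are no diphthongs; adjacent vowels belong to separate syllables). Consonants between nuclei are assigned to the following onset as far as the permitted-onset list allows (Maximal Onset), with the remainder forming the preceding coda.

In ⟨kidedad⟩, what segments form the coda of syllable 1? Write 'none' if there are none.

Vowels present: i, e, a; each is a nucleus, giving 3 syllables.
/i…e/ gap (V1→V2): just /d/ — single C goes to the following onset.
/e…a/ gap (V2→V3): /d/ → onset of the next syllable (single consonants are always licit onsets).
Putting it together: ki.de.dad.
Syllable 1 is /ki/: onset /k/, nucleus /i/, coda ∅.

none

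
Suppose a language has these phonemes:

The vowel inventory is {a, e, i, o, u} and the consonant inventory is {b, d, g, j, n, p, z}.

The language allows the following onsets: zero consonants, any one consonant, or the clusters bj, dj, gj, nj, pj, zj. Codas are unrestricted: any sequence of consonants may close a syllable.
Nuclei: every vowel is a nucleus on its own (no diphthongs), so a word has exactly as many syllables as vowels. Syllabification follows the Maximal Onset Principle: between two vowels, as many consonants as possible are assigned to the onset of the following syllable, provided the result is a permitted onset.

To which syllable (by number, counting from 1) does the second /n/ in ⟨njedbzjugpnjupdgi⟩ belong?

Nuclei (vowels): e, u, u, i → 4 syllables.
σ1/σ2 boundary: /dbzj/; trying suffixes from longest down, /zj/ is the first permitted one, so coda /db/ | onset /zj/.
σ2/σ3 boundary: /gpnj/ — longest licit onset from the right is /nj/, leaving /gp/ as coda.
σ3/σ4 boundary: /pdg/ — longest licit onset from the right is /g/, leaving /pd/ as coda.
Syllabification: njedb.zjugp.njupd.gi.
The second /n/ is in the onset of syllable 3 (/njupd/).

3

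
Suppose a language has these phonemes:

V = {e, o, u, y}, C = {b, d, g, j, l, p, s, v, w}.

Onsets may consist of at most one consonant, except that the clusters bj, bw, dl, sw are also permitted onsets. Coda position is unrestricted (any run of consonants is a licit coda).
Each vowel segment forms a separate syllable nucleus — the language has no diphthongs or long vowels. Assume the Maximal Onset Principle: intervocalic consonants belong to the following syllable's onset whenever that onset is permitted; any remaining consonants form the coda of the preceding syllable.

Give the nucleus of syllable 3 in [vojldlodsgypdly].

The vowels are o, o, y, y — 4 nuclei, so 4 syllables.
The third nucleus (vowel 3 from the left) is /y/.

y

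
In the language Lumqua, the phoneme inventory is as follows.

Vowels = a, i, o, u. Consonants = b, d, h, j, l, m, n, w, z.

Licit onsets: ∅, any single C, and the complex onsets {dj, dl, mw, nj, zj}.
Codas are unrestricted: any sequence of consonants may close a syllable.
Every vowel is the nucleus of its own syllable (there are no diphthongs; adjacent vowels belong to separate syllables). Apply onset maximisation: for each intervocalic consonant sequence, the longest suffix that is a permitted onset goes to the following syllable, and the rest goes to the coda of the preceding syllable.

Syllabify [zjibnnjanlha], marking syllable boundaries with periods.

The vowels are i, a, a — 3 nuclei, so 3 syllables.
Between /i/ (V1) and /a/ (V2): /bnnj/; trying suffixes from longest down, /nj/ is the first permitted one, so coda /bn/ | onset /nj/.
Between /a/ (V2) and /a/ (V3): /nlh/ — longest licit onset from the right is /h/, leaving /nl/ as coda.

zjibn.njanl.ha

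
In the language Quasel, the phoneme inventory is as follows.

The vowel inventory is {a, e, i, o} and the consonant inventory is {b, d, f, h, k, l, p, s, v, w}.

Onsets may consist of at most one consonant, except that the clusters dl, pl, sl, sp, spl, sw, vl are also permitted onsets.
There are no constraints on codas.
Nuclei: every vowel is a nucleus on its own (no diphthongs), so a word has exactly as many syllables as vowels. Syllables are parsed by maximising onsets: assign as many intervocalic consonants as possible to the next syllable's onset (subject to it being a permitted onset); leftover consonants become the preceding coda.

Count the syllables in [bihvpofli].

Vowels present: i, o, i; each is a nucleus, giving 3 syllables.

3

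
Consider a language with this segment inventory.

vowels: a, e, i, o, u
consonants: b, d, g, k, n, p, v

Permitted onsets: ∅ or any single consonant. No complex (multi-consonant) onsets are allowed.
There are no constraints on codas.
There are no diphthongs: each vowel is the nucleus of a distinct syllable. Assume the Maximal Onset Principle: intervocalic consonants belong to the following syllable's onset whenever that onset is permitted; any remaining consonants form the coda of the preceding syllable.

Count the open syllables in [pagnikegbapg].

The vowels are a, i, e, a — 4 nuclei, so 4 syllables.
V1 /a/ – V2 /i/: /gn/ — longest licit onset from the right is /n/, leaving /g/ as coda.
V2 /i/ – V3 /e/: /k/ is a single consonant, so it becomes the next onset.
V3 /e/ – V4 /a/: /gb/ splits as /g/ + /b/ (/b/ is the longest suffix that is a licit onset).
So the parse is pag.ni.keg.bapg.
Classifying each syllable: /pag/ (closed), /ni/ (open), /keg/ (closed), /bapg/ (closed).
Open syllables: 1.

1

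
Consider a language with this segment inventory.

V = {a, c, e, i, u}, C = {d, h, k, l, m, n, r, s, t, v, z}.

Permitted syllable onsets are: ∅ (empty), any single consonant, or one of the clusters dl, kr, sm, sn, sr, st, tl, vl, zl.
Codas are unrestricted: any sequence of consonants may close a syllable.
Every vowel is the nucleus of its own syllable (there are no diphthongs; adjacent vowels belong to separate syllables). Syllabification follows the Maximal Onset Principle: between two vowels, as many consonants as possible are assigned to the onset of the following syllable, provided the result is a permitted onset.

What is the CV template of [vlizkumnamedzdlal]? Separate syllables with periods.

Vowels present: i, u, a, e, a; each is a nucleus, giving 5 syllables.
σ1/σ2 boundary: cluster /zk/ — the longest permitted-onset suffix is /k/; onset = /k/, preceding coda = /z/.
σ2/σ3 boundary: /mn/; trying suffixes from longest down, /n/ is the first permitted one, so coda /m/ | onset /n/.
σ3/σ4 boundary: /m/ is a single consonant, so it becomes the next onset.
σ4/σ5 boundary: /dzdl/ splits as /dz/ + /dl/ (/dl/ is the longest suffix that is a licit onset).
Result: vliz.kum.na.medz.dlal.
Mapping each syllable to C/V: /vliz/ → CCVC, /kum/ → CVC, /na/ → CV, /medz/ → CVCC, /dlal/ → CCVC.

CCVC.CVC.CV.CVCC.CCVC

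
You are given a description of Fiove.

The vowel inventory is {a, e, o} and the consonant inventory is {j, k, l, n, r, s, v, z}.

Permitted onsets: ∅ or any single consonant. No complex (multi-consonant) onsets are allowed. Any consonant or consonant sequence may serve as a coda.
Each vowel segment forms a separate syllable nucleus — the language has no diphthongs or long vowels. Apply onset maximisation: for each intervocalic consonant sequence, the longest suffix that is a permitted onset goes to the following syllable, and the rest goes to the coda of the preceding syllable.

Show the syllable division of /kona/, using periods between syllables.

The vowels are o, a — 2 nuclei, so 2 syllables.
/o…a/ gap (V1→V2): just /n/ — single C goes to the following onset.

ko.na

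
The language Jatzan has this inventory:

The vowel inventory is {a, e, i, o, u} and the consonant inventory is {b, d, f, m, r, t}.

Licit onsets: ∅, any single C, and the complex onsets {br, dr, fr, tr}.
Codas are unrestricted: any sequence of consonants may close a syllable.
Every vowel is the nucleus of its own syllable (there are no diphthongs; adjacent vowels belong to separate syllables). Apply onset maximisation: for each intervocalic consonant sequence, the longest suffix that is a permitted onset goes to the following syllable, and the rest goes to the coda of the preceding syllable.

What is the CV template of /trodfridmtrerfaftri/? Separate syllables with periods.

CCVC.CCVCC.CCVC.CVC.CCV

Nuclei (vowels): o, i, e, a, i → 5 syllables.
V1 /o/ – V2 /i/: /dfr/ splits as /d/ + /fr/ (/fr/ is the longest suffix that is a licit onset).
V2 /i/ – V3 /e/: cluster /dmtr/ — the longest permitted-onset suffix is /tr/; onset = /tr/, preceding coda = /dm/.
V3 /e/ – V4 /a/: /rf/ — longest licit onset from the right is /f/, leaving /r/ as coda.
V4 /a/ – V5 /i/: /ftr/ splits as /f/ + /tr/ (/tr/ is the longest suffix that is a licit onset).
Syllabification: trod.fridm.trer.faf.tri.
Mapping each syllable to C/V: /trod/ → CCVC, /fridm/ → CCVCC, /trer/ → CCVC, /faf/ → CVC, /tri/ → CCV.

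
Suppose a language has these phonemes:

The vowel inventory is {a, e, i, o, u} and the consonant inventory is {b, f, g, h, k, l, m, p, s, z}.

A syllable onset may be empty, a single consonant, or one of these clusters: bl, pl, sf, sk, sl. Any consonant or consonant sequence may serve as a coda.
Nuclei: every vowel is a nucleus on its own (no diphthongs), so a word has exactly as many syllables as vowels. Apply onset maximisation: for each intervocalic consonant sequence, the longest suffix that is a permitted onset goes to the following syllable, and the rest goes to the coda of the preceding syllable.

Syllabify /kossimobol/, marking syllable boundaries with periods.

kos.si.mo.bol

Vowels present: o, i, o, o; each is a nucleus, giving 4 syllables.
V1 /o/ – V2 /i/: /ss/ — longest licit onset from the right is /s/, leaving /s/ as coda.
V2 /i/ – V3 /o/: /m/ → onset of the next syllable (single consonants are always licit onsets).
V3 /o/ – V4 /o/: /b/ → onset of the next syllable (single consonants are always licit onsets).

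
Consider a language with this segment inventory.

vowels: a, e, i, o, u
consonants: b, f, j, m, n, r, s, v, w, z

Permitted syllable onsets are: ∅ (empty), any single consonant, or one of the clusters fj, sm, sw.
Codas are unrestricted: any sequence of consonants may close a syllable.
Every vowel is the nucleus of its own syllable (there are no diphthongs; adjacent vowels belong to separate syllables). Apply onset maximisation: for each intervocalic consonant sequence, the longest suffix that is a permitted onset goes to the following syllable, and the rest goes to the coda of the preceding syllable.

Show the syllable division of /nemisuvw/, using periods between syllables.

ne.mi.suvw

Nuclei (vowels): e, i, u → 3 syllables.
Between /e/ (V1) and /i/ (V2): /m/ → onset of the next syllable (single consonants are always licit onsets).
Between /i/ (V2) and /u/ (V3): /s/ → onset of the next syllable (single consonants are always licit onsets).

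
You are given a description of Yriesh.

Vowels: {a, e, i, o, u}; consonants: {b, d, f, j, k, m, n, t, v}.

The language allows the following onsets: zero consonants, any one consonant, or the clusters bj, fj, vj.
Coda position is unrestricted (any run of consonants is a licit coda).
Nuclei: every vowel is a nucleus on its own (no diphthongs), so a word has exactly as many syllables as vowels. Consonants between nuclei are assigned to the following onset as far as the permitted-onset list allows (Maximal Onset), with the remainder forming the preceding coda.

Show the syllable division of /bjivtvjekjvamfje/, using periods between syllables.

bjivt.vjekj.vam.fje

Vowels present: i, e, a, e; each is a nucleus, giving 4 syllables.
σ1/σ2 boundary: /vtvj/; trying suffixes from longest down, /vj/ is the first permitted one, so coda /vt/ | onset /vj/.
σ2/σ3 boundary: /kjv/; trying suffixes from longest down, /v/ is the first permitted one, so coda /kj/ | onset /v/.
σ3/σ4 boundary: /mfj/ splits as /m/ + /fj/ (/fj/ is the longest suffix that is a licit onset).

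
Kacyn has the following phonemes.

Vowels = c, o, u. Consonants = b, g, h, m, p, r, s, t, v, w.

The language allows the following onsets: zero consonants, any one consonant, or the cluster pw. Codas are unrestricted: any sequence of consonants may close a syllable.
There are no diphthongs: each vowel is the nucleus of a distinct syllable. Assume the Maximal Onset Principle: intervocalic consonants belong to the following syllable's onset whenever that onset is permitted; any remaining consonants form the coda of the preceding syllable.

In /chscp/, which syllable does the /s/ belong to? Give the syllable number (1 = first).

The vowels are c, c — 2 nuclei, so 2 syllables.
V1 /c/ – V2 /c/: /hs/ — longest licit onset from the right is /s/, leaving /h/ as coda.
So the parse is ch.scp.
The /s/ is in the onset of syllable 2 (/scp/).

2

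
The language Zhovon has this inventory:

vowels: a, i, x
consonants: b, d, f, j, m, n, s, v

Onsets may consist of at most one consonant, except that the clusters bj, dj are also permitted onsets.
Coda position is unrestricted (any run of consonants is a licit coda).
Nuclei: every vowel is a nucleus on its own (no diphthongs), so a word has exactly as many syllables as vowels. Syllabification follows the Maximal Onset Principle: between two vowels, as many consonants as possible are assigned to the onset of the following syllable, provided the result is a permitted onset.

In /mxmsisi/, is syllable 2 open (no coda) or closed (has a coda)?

Vowels present: x, i, i; each is a nucleus, giving 3 syllables.
/x…i/ gap (V1→V2): /ms/; trying suffixes from longest down, /s/ is the first permitted one, so coda /m/ | onset /s/.
/i…i/ gap (V2→V3): just /s/ — single C goes to the following onset.
So the parse is mxm.si.si.
Syllable 2 is /si/; it ends in its nucleus with no coda, so it is open.

open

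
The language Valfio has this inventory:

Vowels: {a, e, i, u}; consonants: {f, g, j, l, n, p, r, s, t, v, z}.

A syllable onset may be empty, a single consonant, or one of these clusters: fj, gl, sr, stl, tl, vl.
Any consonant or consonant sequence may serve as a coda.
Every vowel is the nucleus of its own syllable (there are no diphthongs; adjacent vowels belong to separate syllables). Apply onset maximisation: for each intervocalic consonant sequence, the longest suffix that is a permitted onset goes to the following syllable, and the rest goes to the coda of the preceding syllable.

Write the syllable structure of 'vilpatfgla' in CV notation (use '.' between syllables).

CVC.CVCC.CCV

The vowels are i, a, a — 3 nuclei, so 3 syllables.
σ1/σ2 boundary: cluster /lp/ — the longest permitted-onset suffix is /p/; onset = /p/, preceding coda = /l/.
σ2/σ3 boundary: /tfgl/ — longest licit onset from the right is /gl/, leaving /tf/ as coda.
Result: vil.patf.gla.
Mapping each syllable to C/V: /vil/ → CVC, /patf/ → CVCC, /gla/ → CCV.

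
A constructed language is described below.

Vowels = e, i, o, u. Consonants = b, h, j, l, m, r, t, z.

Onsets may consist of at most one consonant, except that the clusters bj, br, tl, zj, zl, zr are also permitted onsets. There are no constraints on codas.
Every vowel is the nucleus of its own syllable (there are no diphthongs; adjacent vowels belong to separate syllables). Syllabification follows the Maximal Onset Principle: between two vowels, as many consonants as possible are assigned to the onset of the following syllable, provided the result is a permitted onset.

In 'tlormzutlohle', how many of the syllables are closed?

2

The vowels are o, u, o, e — 4 nuclei, so 4 syllables.
σ1/σ2 boundary: /rmz/; trying suffixes from longest down, /z/ is the first permitted one, so coda /rm/ | onset /z/.
σ2/σ3 boundary: /tl/ is a licit onset in full, so it all attaches to the next syllable.
σ3/σ4 boundary: /hl/ — longest licit onset from the right is /l/, leaving /h/ as coda.
Putting it together: tlorm.zu.tloh.le.
Classifying each syllable: /tlorm/ (closed), /zu/ (open), /tloh/ (closed), /le/ (open).
Closed syllables: 2.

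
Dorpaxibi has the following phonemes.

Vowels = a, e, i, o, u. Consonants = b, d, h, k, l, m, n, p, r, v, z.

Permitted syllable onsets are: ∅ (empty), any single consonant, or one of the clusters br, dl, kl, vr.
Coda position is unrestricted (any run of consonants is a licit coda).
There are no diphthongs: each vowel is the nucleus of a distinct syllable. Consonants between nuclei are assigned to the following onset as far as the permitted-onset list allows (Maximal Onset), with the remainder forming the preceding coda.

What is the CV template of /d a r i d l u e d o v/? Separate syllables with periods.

Nuclei (vowels): a, i, u, e, o → 5 syllables.
Between /a/ (V1) and /i/ (V2): /r/ → onset of the next syllable (single consonants are always licit onsets).
Between /i/ (V2) and /u/ (V3): /dl/ — entire cluster is a permitted onset → onset /dl/, coda ∅.
Between /u/ (V3) and /e/ (V4): hiatus — the boundary sits between the two vowels.
Between /e/ (V4) and /o/ (V5): just /d/ — single C goes to the following onset.
So the parse is da.ri.dlu.e.dov.
Mapping each syllable to C/V: /da/ → CV, /ri/ → CV, /dlu/ → CCV, /e/ → V, /dov/ → CVC.

CV.CV.CCV.V.CVC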